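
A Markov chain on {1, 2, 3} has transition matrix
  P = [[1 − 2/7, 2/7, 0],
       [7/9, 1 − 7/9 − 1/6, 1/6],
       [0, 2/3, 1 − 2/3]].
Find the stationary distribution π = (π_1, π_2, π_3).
π = (98/143, 36/143, 9/143)

This is a birth-death chain on three states, which satisfies detailed balance: π_1 · P_{12} = π_2 · P_{21} and π_2 · P_{23} = π_3 · P_{32}.
From π_1 · 2/7 = π_2 · 7/9: π_2/π_1 = (2/7)/(7/9) = 18/49.
From π_2 · 1/6 = π_3 · 2/3: π_3/π_2 = (1/6)/(2/3) = 1/4.
Take π_1 proportional to 1; then unnormalized π = (1, 18/49, 9/98). Normalize by dividing by the sum 143/98:
  π = (98/143, 36/143, 9/143).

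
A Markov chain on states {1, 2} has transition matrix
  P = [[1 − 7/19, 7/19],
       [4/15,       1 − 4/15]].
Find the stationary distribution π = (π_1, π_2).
π_1 = 76/181, π_2 = 105/181

Solve πP = π with π_1 + π_2 = 1. From πP = π: π_1 · (1 − 7/19) + π_2 · 4/15 = π_1 ⇒ π_2 · 4/15 = π_1 · 7/19 ⇒ π_2/π_1 = (7/19)/(4/15) = 105/76. Together with π_1 + π_2 = 1:
  π_1 = (4/15)/(7/19 + 4/15) = (4/15)/(181/285) = 76/181,
  π_2 = (7/19)/(7/19 + 4/15) = (7/19)/(181/285) = 105/181.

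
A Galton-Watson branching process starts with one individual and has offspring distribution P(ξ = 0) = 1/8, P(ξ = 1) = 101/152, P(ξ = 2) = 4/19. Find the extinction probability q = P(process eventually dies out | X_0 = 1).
q = 19/32

The pgf is f(s) = 1/8 + 101/152·s + 4/19·s². The extinction probability q is the smallest fixed point of f in [0, 1]. Setting s = f(s):
  4/19·s² + (101/152 − 1)·s + 1/8 = 0
  4/19·s² − (1/8 + 4/19)·s + 1/8 = 0
which factors as (s − 1)·(4/19·s − 1/8) = 0, giving roots s = 1 and s = (1/8)/(4/19) = 19/32.
Mean offspring μ = 101/152 + 2·4/19 = 165/152 > 1 (supercritical), so q < 1. The extinction probability is the smaller root: q = (1/8)/(4/19) = 19/32.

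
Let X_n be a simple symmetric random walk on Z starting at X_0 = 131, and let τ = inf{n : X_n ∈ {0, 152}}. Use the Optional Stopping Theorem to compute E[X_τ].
E[X_τ] = 131

X_n is a martingale and τ is a bounded-mean stopping time (indeed τ is finite a.s. with bounded expectation since the walk is in a bounded region). By the OST, E[X_τ] = E[X_0] = 131. Equivalently: E[X_τ] = 152 · P(hit 152 first) + 0 · P(hit 0 first) = 152 · (131/152) = 131.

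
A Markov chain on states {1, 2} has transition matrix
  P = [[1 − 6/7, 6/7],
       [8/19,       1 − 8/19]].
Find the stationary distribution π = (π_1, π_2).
π_1 = 28/85, π_2 = 57/85

Solve πP = π with π_1 + π_2 = 1. From πP = π: π_1 · (1 − 6/7) + π_2 · 8/19 = π_1 ⇒ π_2 · 8/19 = π_1 · 6/7 ⇒ π_2/π_1 = (6/7)/(8/19) = 57/28. Together with π_1 + π_2 = 1:
  π_1 = (8/19)/(6/7 + 8/19) = (8/19)/(170/133) = 28/85,
  π_2 = (6/7)/(6/7 + 8/19) = (6/7)/(170/133) = 57/85.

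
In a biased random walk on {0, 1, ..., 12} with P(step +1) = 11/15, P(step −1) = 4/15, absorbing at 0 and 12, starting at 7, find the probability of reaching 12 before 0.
P(hit 12 before 0) = (1 − (4/11)^7) / (1 − (4/11)^12) = 447969959591/448344514215

Let u_k denote P(reach 12 before 0 | start at k). Boundary: u_0 = 0, u_12 = 1. Recurrence: u_k = 11/15·u_{k+1} + 4/15·u_{k-1} for 1 ≤ k ≤ 11. Try u_k = A + B·r^k with r = q/p = (4/15)/(11/15) = 4/11. Substitution satisfies the recurrence; boundary conditions give:
  u_k = (1 − r^k) / (1 − r^N) = (1 − (4/11)^7) / (1 − (4/11)^12) = 447969959591/448344514215.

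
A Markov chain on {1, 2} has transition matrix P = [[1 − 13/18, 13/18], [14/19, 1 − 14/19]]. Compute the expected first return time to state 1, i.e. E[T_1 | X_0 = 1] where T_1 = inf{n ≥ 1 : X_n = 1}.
E[T_1 | X_0 = 1] = 1/π_1 = 499/252

For an irreducible recurrent Markov chain with stationary distribution π, E[T_i | X_0 = i] = 1/π_i (Kac's formula). Here π_1 = (14/19)/(13/18 + 14/19) = (14/19)/(499/342) = 252/499, so E[T_1 | X_0 = 1] = 1/π_1 = (13/18 + 14/19)/(14/19) = (499/342)/(14/19) = 499/252.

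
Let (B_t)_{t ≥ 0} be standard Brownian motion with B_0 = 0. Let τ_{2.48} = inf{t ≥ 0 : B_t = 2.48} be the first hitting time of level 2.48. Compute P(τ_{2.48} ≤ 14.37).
P(τ_{2.48} ≤ 14.37) = 2(1 − Φ(2.48/√14.37)) = 2(1 − Φ(0.6542)) ≈ 0.5130

By the reflection principle for standard BM, P(τ_b ≤ t) = 2 · P(B_t ≥ b). Since B_t ~ N(0, t), P(B_t ≥ 2.48) = 1 − Φ(2.48/√t) = 1 − Φ(2.48/√14.37) = 1 − Φ(0.6542) ≈ 0.25649. Doubling: P(τ_{2.48} ≤ 14.37) ≈ 2 · 0.25649 = 0.51298 ≈ 0.5130.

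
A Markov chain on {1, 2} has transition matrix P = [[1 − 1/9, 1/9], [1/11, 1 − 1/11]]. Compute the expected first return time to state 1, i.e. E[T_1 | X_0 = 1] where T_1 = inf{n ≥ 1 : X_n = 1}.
E[T_1 | X_0 = 1] = 1/π_1 = 20/9

For an irreducible recurrent Markov chain with stationary distribution π, E[T_i | X_0 = i] = 1/π_i (Kac's formula). Here π_1 = (1/11)/(1/9 + 1/11) = (1/11)/(20/99) = 9/20, so E[T_1 | X_0 = 1] = 1/π_1 = (1/9 + 1/11)/(1/11) = (20/99)/(1/11) = 20/9.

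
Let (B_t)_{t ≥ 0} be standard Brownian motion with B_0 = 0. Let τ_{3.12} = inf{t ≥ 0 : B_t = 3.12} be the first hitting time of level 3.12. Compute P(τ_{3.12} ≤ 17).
P(τ_{3.12} ≤ 17) = 2(1 − Φ(3.12/√17)) = 2(1 − Φ(0.7567)) ≈ 0.4492

By the reflection principle for standard BM, P(τ_b ≤ t) = 2 · P(B_t ≥ b). Since B_t ~ N(0, t), P(B_t ≥ 3.12) = 1 − Φ(3.12/√t) = 1 − Φ(3.12/√17) = 1 − Φ(0.7567) ≈ 0.22461. Doubling: P(τ_{3.12} ≤ 17) ≈ 2 · 0.22461 = 0.44922 ≈ 0.4492.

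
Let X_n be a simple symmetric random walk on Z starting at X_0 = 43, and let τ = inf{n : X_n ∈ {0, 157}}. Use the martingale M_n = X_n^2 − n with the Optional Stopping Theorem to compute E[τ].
E[τ] = 4902

M_n = X_n^2 − n is a martingale (since E[X_{n+1}^2 | F_n] = X_n^2 + 1). By OST (τ has finite mean in a bounded region), E[M_τ] = E[M_0] = X_0^2 − 0 = 43^2 = 1849. Also E[M_τ] = E[X_τ^2] − E[τ]. The walk exits at 0 or 157, with P(hit 157 first) = 43/157, so E[X_τ^2] = 157^2 · 43/157 + 0 = 6751. Thus E[τ] = E[X_τ^2] − E[M_τ] = 6751 − 1849 = 4902 = 43(157 − 43) = 4902.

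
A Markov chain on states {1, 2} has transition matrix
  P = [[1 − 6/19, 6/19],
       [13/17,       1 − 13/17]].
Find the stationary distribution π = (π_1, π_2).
π_1 = 247/349, π_2 = 102/349

Solve πP = π with π_1 + π_2 = 1. From πP = π: π_1 · (1 − 6/19) + π_2 · 13/17 = π_1 ⇒ π_2 · 13/17 = π_1 · 6/19 ⇒ π_2/π_1 = (6/19)/(13/17) = 102/247. Together with π_1 + π_2 = 1:
  π_1 = (13/17)/(6/19 + 13/17) = (13/17)/(349/323) = 247/349,
  π_2 = (6/19)/(6/19 + 13/17) = (6/19)/(349/323) = 102/349.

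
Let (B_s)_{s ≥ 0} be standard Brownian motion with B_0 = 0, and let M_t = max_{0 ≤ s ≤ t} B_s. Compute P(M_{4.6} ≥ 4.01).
P(M_{4.6} ≥ 4.01) = 2·P(B_{4.6} ≥ 4.01) = 2(1 − Φ(4.01/√4.6)) ≈ 0.0615

By the reflection principle for Brownian motion, P(M_t ≥ a) = 2 · P(B_t ≥ a) for a ≥ 0. Since B_t ~ N(0, t), P(B_t ≥ 4.01) = 1 − Φ(4.01/√t) = 1 − Φ(4.01/√4.6) = 1 − Φ(1.8697). So
  P(M_{4.6} ≥ 4.01) = 2(1 − Φ(1.8697)) ≈ 0.0615.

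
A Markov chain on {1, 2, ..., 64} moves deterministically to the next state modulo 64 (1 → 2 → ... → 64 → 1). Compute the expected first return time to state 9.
E[T_9 | X_0 = 9] = 64

The chain cycles deterministically, so starting at state 9 it returns in exactly 64 steps. Equivalently, the stationary distribution is uniform π_j = 1/64 for every state j, so by Kac's formula E[T_9] = 1/π_9 = 64.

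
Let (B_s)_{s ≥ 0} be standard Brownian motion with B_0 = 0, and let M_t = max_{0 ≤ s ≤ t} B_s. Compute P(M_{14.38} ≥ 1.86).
P(M_{14.38} ≥ 1.86) = 2·P(B_{14.38} ≥ 1.86) = 2(1 − Φ(1.86/√14.38)) ≈ 0.6238

By the reflection principle for Brownian motion, P(M_t ≥ a) = 2 · P(B_t ≥ a) for a ≥ 0. Since B_t ~ N(0, t), P(B_t ≥ 1.86) = 1 − Φ(1.86/√t) = 1 − Φ(1.86/√14.38) = 1 − Φ(0.4905). So
  P(M_{14.38} ≥ 1.86) = 2(1 − Φ(0.4905)) ≈ 0.6238.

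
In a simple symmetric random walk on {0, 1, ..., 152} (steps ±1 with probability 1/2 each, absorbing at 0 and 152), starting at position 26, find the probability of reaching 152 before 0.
P(hit 152 before 0) = 26/152 = 13/76

Let u_k = P(hit 152 before 0 | start at k). Then u_0 = 0, u_152 = 1, and u_k = u_{k-1}/2 + u_{k+1}/2 for 1 ≤ k ≤ 151. This harmonic recurrence is solved by u_k = k/152, giving u_26 = 26/152 = 13/76.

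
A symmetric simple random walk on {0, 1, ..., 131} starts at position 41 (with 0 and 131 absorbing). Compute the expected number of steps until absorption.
E[τ | X_0 = 41] = 3690

Let v_k = E[τ | X_0 = k]. Boundary: v_0 = v_131 = 0. Recurrence: v_k = 1 + (v_{k-1} + v_{k+1})/2 for 1 ≤ k ≤ 130. The particular solution to v_k − (v_{k-1} + v_{k+1})/2 = 1 is v_k = −k^2. Adding homogeneous solution A + B k and matching boundaries gives v_k = k (131 − k). Substituting k = 41: v_41 = 41 · 90 = 3690.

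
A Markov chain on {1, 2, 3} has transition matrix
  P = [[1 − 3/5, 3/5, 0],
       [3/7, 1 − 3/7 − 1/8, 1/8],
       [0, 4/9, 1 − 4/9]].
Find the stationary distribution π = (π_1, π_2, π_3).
π = (160/447, 224/447, 21/149)

This is a birth-death chain on three states, which satisfies detailed balance: π_1 · P_{12} = π_2 · P_{21} and π_2 · P_{23} = π_3 · P_{32}.
From π_1 · 3/5 = π_2 · 3/7: π_2/π_1 = (3/5)/(3/7) = 7/5.
From π_2 · 1/8 = π_3 · 4/9: π_3/π_2 = (1/8)/(4/9) = 9/32.
Take π_1 proportional to 1; then unnormalized π = (1, 7/5, 63/160). Normalize by dividing by the sum 447/160:
  π = (160/447, 224/447, 21/149).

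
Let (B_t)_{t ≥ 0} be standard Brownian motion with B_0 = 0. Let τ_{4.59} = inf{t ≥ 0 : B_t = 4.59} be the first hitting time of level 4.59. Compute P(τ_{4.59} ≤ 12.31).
P(τ_{4.59} ≤ 12.31) = 2(1 − Φ(4.59/√12.31)) = 2(1 − Φ(1.3082)) ≈ 0.1908

By the reflection principle for standard BM, P(τ_b ≤ t) = 2 · P(B_t ≥ b). Since B_t ~ N(0, t), P(B_t ≥ 4.59) = 1 − Φ(4.59/√t) = 1 − Φ(4.59/√12.31) = 1 − Φ(1.3082) ≈ 0.09540. Doubling: P(τ_{4.59} ≤ 12.31) ≈ 2 · 0.09540 = 0.19080 ≈ 0.1908.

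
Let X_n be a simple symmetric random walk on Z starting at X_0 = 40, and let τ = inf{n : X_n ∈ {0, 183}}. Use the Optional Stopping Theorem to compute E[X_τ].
E[X_τ] = 40

X_n is a martingale and τ is a bounded-mean stopping time (indeed τ is finite a.s. with bounded expectation since the walk is in a bounded region). By the OST, E[X_τ] = E[X_0] = 40. Equivalently: E[X_τ] = 183 · P(hit 183 first) + 0 · P(hit 0 first) = 183 · (40/183) = 40.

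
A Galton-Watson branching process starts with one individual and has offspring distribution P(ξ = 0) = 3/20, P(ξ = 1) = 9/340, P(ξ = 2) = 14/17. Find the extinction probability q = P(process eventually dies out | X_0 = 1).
q = 51/280

The pgf is f(s) = 3/20 + 9/340·s + 14/17·s². The extinction probability q is the smallest fixed point of f in [0, 1]. Setting s = f(s):
  14/17·s² + (9/340 − 1)·s + 3/20 = 0
  14/17·s² − (3/20 + 14/17)·s + 3/20 = 0
which factors as (s − 1)·(14/17·s − 3/20) = 0, giving roots s = 1 and s = (3/20)/(14/17) = 51/280.
Mean offspring μ = 9/340 + 2·14/17 = 569/340 > 1 (supercritical), so q < 1. The extinction probability is the smaller root: q = (3/20)/(14/17) = 51/280.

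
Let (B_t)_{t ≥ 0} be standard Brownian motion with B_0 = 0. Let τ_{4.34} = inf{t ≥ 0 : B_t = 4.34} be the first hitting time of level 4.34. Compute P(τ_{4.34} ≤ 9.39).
P(τ_{4.34} ≤ 9.39) = 2(1 − Φ(4.34/√9.39)) = 2(1 − Φ(1.4163)) ≈ 0.1567

By the reflection principle for standard BM, P(τ_b ≤ t) = 2 · P(B_t ≥ b). Since B_t ~ N(0, t), P(B_t ≥ 4.34) = 1 − Φ(4.34/√t) = 1 − Φ(4.34/√9.39) = 1 − Φ(1.4163) ≈ 0.07834. Doubling: P(τ_{4.34} ≤ 9.39) ≈ 2 · 0.07834 = 0.15668 ≈ 0.1567.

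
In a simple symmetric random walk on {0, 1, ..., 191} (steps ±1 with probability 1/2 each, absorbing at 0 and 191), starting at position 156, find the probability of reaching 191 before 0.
P(hit 191 before 0) = 156/191

Let u_k = P(hit 191 before 0 | start at k). Then u_0 = 0, u_191 = 1, and u_k = u_{k-1}/2 + u_{k+1}/2 for 1 ≤ k ≤ 190. This harmonic recurrence is solved by u_k = k/191, giving u_156 = 156/191.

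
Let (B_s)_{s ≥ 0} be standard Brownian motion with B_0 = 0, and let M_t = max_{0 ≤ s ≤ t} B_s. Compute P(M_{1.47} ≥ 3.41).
P(M_{1.47} ≥ 3.41) = 2·P(B_{1.47} ≥ 3.41) = 2(1 − Φ(3.41/√1.47)) ≈ 0.0049

By the reflection principle for Brownian motion, P(M_t ≥ a) = 2 · P(B_t ≥ a) for a ≥ 0. Since B_t ~ N(0, t), P(B_t ≥ 3.41) = 1 − Φ(3.41/√t) = 1 − Φ(3.41/√1.47) = 1 − Φ(2.8125). So
  P(M_{1.47} ≥ 3.41) = 2(1 − Φ(2.8125)) ≈ 0.0049.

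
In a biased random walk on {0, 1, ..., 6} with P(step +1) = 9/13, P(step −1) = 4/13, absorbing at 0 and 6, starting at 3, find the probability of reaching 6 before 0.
P(hit 6 before 0) = (1 − (4/9)^3) / (1 − (4/9)^6) = 729/793

Let u_k denote P(reach 6 before 0 | start at k). Boundary: u_0 = 0, u_6 = 1. Recurrence: u_k = 9/13·u_{k+1} + 4/13·u_{k-1} for 1 ≤ k ≤ 5. Try u_k = A + B·r^k with r = q/p = (4/13)/(9/13) = 4/9. Substitution satisfies the recurrence; boundary conditions give:
  u_k = (1 − r^k) / (1 − r^N) = (1 − (4/9)^3) / (1 − (4/9)^6) = 729/793.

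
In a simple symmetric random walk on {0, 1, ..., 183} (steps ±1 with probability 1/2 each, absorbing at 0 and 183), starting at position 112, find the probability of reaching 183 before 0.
P(hit 183 before 0) = 112/183

Let u_k = P(hit 183 before 0 | start at k). Then u_0 = 0, u_183 = 1, and u_k = u_{k-1}/2 + u_{k+1}/2 for 1 ≤ k ≤ 182. This harmonic recurrence is solved by u_k = k/183, giving u_112 = 112/183.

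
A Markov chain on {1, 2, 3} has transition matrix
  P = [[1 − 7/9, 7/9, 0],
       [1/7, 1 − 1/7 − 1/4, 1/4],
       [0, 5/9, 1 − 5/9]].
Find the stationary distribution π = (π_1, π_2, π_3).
π = (180/1601, 980/1601, 441/1601)

This is a birth-death chain on three states, which satisfies detailed balance: π_1 · P_{12} = π_2 · P_{21} and π_2 · P_{23} = π_3 · P_{32}.
From π_1 · 7/9 = π_2 · 1/7: π_2/π_1 = (7/9)/(1/7) = 49/9.
From π_2 · 1/4 = π_3 · 5/9: π_3/π_2 = (1/4)/(5/9) = 9/20.
Take π_1 proportional to 1; then unnormalized π = (1, 49/9, 49/20). Normalize by dividing by the sum 1601/180:
  π = (180/1601, 980/1601, 441/1601).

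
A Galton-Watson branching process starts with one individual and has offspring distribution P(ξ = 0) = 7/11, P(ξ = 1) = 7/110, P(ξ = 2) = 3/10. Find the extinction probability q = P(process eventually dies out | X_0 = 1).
q = 1

Mean offspring μ = 0·7/11 + 1·7/110 + 2·3/10 = 73/110 ≤ 1. For μ ≤ 1 with offspring not concentrated at 1, the Galton-Watson process goes extinct almost surely, so q = 1.
(Algebraic check: The pgf is f(s) = 7/11 + 7/110·s + 3/10·s². The extinction probability q is the smallest fixed point of f in [0, 1]. Setting s = f(s):
  3/10·s² + (7/110 − 1)·s + 7/11 = 0
  3/10·s² − (7/11 + 3/10)·s + 7/11 = 0
which factors as (s − 1)·(3/10·s − 7/11) = 0, giving roots s = 1 and s = (7/11)/(3/10) = 70/33. Since 70/33 ≥ 1, the smallest root in [0, 1] is s = 1.)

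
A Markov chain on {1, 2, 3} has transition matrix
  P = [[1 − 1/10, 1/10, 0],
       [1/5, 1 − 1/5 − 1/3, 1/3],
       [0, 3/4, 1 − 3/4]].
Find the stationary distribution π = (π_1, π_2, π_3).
π = (18/31, 9/31, 4/31)

This is a birth-death chain on three states, which satisfies detailed balance: π_1 · P_{12} = π_2 · P_{21} and π_2 · P_{23} = π_3 · P_{32}.
From π_1 · 1/10 = π_2 · 1/5: π_2/π_1 = (1/10)/(1/5) = 1/2.
From π_2 · 1/3 = π_3 · 3/4: π_3/π_2 = (1/3)/(3/4) = 4/9.
Take π_1 proportional to 1; then unnormalized π = (1, 1/2, 2/9). Normalize by dividing by the sum 31/18:
  π = (18/31, 9/31, 4/31).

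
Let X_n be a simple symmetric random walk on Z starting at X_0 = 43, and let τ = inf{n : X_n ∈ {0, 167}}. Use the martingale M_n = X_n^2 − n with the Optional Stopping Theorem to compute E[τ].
E[τ] = 5332

M_n = X_n^2 − n is a martingale (since E[X_{n+1}^2 | F_n] = X_n^2 + 1). By OST (τ has finite mean in a bounded region), E[M_τ] = E[M_0] = X_0^2 − 0 = 43^2 = 1849. Also E[M_τ] = E[X_τ^2] − E[τ]. The walk exits at 0 or 167, with P(hit 167 first) = 43/167, so E[X_τ^2] = 167^2 · 43/167 + 0 = 7181. Thus E[τ] = E[X_τ^2] − E[M_τ] = 7181 − 1849 = 5332 = 43(167 − 43) = 5332.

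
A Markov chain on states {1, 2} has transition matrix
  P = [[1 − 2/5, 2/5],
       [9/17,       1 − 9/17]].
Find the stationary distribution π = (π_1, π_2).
π_1 = 45/79, π_2 = 34/79

Solve πP = π with π_1 + π_2 = 1. From πP = π: π_1 · (1 − 2/5) + π_2 · 9/17 = π_1 ⇒ π_2 · 9/17 = π_1 · 2/5 ⇒ π_2/π_1 = (2/5)/(9/17) = 34/45. Together with π_1 + π_2 = 1:
  π_1 = (9/17)/(2/5 + 9/17) = (9/17)/(79/85) = 45/79,
  π_2 = (2/5)/(2/5 + 9/17) = (2/5)/(79/85) = 34/79.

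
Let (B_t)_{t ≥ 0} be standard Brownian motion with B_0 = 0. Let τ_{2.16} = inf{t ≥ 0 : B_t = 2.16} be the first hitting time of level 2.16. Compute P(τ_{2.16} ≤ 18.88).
P(τ_{2.16} ≤ 18.88) = 2(1 − Φ(2.16/√18.88)) = 2(1 − Φ(0.4971)) ≈ 0.6191

By the reflection principle for standard BM, P(τ_b ≤ t) = 2 · P(B_t ≥ b). Since B_t ~ N(0, t), P(B_t ≥ 2.16) = 1 − Φ(2.16/√t) = 1 − Φ(2.16/√18.88) = 1 − Φ(0.4971) ≈ 0.30956. Doubling: P(τ_{2.16} ≤ 18.88) ≈ 2 · 0.30956 = 0.61912 ≈ 0.6191.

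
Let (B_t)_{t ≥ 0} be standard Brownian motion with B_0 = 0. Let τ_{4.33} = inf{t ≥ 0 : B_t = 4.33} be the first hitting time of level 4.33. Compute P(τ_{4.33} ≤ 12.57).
P(τ_{4.33} ≤ 12.57) = 2(1 − Φ(4.33/√12.57)) = 2(1 − Φ(1.2213)) ≈ 0.2220

By the reflection principle for standard BM, P(τ_b ≤ t) = 2 · P(B_t ≥ b). Since B_t ~ N(0, t), P(B_t ≥ 4.33) = 1 − Φ(4.33/√t) = 1 − Φ(4.33/√12.57) = 1 − Φ(1.2213) ≈ 0.11099. Doubling: P(τ_{4.33} ≤ 12.57) ≈ 2 · 0.11099 = 0.22198 ≈ 0.2220.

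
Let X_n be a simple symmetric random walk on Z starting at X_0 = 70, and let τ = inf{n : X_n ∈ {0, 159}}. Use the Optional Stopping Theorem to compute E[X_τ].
E[X_τ] = 70

X_n is a martingale and τ is a bounded-mean stopping time (indeed τ is finite a.s. with bounded expectation since the walk is in a bounded region). By the OST, E[X_τ] = E[X_0] = 70. Equivalently: E[X_τ] = 159 · P(hit 159 first) + 0 · P(hit 0 first) = 159 · (70/159) = 70.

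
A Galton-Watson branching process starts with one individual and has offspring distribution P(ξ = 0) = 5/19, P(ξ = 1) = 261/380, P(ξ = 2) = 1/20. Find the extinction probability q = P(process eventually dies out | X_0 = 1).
q = 1

Mean offspring μ = 0·5/19 + 1·261/380 + 2·1/20 = 299/380 ≤ 1. For μ ≤ 1 with offspring not concentrated at 1, the Galton-Watson process goes extinct almost surely, so q = 1.
(Algebraic check: The pgf is f(s) = 5/19 + 261/380·s + 1/20·s². The extinction probability q is the smallest fixed point of f in [0, 1]. Setting s = f(s):
  1/20·s² + (261/380 − 1)·s + 5/19 = 0
  1/20·s² − (5/19 + 1/20)·s + 5/19 = 0
which factors as (s − 1)·(1/20·s − 5/19) = 0, giving roots s = 1 and s = (5/19)/(1/20) = 100/19. Since 100/19 ≥ 1, the smallest root in [0, 1] is s = 1.)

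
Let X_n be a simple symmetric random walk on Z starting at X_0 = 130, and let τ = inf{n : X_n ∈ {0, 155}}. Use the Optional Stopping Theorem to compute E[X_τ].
E[X_τ] = 130

X_n is a martingale and τ is a bounded-mean stopping time (indeed τ is finite a.s. with bounded expectation since the walk is in a bounded region). By the OST, E[X_τ] = E[X_0] = 130. Equivalently: E[X_τ] = 155 · P(hit 155 first) + 0 · P(hit 0 first) = 155 · (130/155) = 130.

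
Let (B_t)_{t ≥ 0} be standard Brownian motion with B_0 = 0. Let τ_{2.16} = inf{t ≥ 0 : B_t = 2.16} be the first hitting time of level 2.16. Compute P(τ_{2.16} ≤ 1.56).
P(τ_{2.16} ≤ 1.56) = 2(1 − Φ(2.16/√1.56)) = 2(1 − Φ(1.7294)) ≈ 0.0837

By the reflection principle for standard BM, P(τ_b ≤ t) = 2 · P(B_t ≥ b). Since B_t ~ N(0, t), P(B_t ≥ 2.16) = 1 − Φ(2.16/√t) = 1 − Φ(2.16/√1.56) = 1 − Φ(1.7294) ≈ 0.04187. Doubling: P(τ_{2.16} ≤ 1.56) ≈ 2 · 0.04187 = 0.08374 ≈ 0.0837.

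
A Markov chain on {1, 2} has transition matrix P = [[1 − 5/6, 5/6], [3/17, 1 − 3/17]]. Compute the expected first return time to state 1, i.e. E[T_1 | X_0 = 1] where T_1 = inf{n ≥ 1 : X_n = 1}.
E[T_1 | X_0 = 1] = 1/π_1 = 103/18

For an irreducible recurrent Markov chain with stationary distribution π, E[T_i | X_0 = i] = 1/π_i (Kac's formula). Here π_1 = (3/17)/(5/6 + 3/17) = (3/17)/(103/102) = 18/103, so E[T_1 | X_0 = 1] = 1/π_1 = (5/6 + 3/17)/(3/17) = (103/102)/(3/17) = 103/18.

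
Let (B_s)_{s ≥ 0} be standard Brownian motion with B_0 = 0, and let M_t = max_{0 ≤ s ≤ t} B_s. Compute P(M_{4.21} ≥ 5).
P(M_{4.21} ≥ 5) = 2·P(B_{4.21} ≥ 5) = 2(1 − Φ(5/√4.21)) ≈ 0.0148

By the reflection principle for Brownian motion, P(M_t ≥ a) = 2 · P(B_t ≥ a) for a ≥ 0. Since B_t ~ N(0, t), P(B_t ≥ 5) = 1 − Φ(5/√t) = 1 − Φ(5/√4.21) = 1 − Φ(2.4369). So
  P(M_{4.21} ≥ 5) = 2(1 − Φ(2.4369)) ≈ 0.0148.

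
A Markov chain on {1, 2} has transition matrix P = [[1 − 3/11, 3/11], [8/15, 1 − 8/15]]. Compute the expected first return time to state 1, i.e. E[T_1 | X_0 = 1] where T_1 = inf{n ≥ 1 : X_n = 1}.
E[T_1 | X_0 = 1] = 1/π_1 = 133/88

For an irreducible recurrent Markov chain with stationary distribution π, E[T_i | X_0 = i] = 1/π_i (Kac's formula). Here π_1 = (8/15)/(3/11 + 8/15) = (8/15)/(133/165) = 88/133, so E[T_1 | X_0 = 1] = 1/π_1 = (3/11 + 8/15)/(8/15) = (133/165)/(8/15) = 133/88.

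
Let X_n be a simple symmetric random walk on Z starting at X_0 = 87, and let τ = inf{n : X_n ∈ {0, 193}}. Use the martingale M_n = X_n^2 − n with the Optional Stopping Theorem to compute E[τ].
E[τ] = 9222

M_n = X_n^2 − n is a martingale (since E[X_{n+1}^2 | F_n] = X_n^2 + 1). By OST (τ has finite mean in a bounded region), E[M_τ] = E[M_0] = X_0^2 − 0 = 87^2 = 7569. Also E[M_τ] = E[X_τ^2] − E[τ]. The walk exits at 0 or 193, with P(hit 193 first) = 87/193, so E[X_τ^2] = 193^2 · 87/193 + 0 = 16791. Thus E[τ] = E[X_τ^2] − E[M_τ] = 16791 − 7569 = 9222 = 87(193 − 87) = 9222.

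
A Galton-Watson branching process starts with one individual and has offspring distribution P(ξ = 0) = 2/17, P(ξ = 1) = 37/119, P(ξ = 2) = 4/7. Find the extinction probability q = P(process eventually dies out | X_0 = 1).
q = 7/34

The pgf is f(s) = 2/17 + 37/119·s + 4/7·s². The extinction probability q is the smallest fixed point of f in [0, 1]. Setting s = f(s):
  4/7·s² + (37/119 − 1)·s + 2/17 = 0
  4/7·s² − (2/17 + 4/7)·s + 2/17 = 0
which factors as (s − 1)·(4/7·s − 2/17) = 0, giving roots s = 1 and s = (2/17)/(4/7) = 7/34.
Mean offspring μ = 37/119 + 2·4/7 = 173/119 > 1 (supercritical), so q < 1. The extinction probability is the smaller root: q = (2/17)/(4/7) = 7/34.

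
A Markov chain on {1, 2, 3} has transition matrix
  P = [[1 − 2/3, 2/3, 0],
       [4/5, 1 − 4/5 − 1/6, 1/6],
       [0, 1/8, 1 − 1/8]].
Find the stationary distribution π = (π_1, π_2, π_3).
π = (18/53, 15/53, 20/53)

This is a birth-death chain on three states, which satisfies detailed balance: π_1 · P_{12} = π_2 · P_{21} and π_2 · P_{23} = π_3 · P_{32}.
From π_1 · 2/3 = π_2 · 4/5: π_2/π_1 = (2/3)/(4/5) = 5/6.
From π_2 · 1/6 = π_3 · 1/8: π_3/π_2 = (1/6)/(1/8) = 4/3.
Take π_1 proportional to 1; then unnormalized π = (1, 5/6, 10/9). Normalize by dividing by the sum 53/18:
  π = (18/53, 15/53, 20/53).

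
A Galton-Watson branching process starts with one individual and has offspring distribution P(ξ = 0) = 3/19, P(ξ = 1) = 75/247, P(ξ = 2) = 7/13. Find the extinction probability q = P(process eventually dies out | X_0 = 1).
q = 39/133

The pgf is f(s) = 3/19 + 75/247·s + 7/13·s². The extinction probability q is the smallest fixed point of f in [0, 1]. Setting s = f(s):
  7/13·s² + (75/247 − 1)·s + 3/19 = 0
  7/13·s² − (3/19 + 7/13)·s + 3/19 = 0
which factors as (s − 1)·(7/13·s − 3/19) = 0, giving roots s = 1 and s = (3/19)/(7/13) = 39/133.
Mean offspring μ = 75/247 + 2·7/13 = 341/247 > 1 (supercritical), so q < 1. The extinction probability is the smaller root: q = (3/19)/(7/13) = 39/133.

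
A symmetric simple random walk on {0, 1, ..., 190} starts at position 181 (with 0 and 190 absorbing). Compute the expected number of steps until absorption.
E[τ | X_0 = 181] = 1629

Let v_k = E[τ | X_0 = k]. Boundary: v_0 = v_190 = 0. Recurrence: v_k = 1 + (v_{k-1} + v_{k+1})/2 for 1 ≤ k ≤ 189. The particular solution to v_k − (v_{k-1} + v_{k+1})/2 = 1 is v_k = −k^2. Adding homogeneous solution A + B k and matching boundaries gives v_k = k (190 − k). Substituting k = 181: v_181 = 181 · 9 = 1629.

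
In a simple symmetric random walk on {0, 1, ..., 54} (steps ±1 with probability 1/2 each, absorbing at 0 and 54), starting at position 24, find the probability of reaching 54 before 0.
P(hit 54 before 0) = 24/54 = 4/9

Let u_k = P(hit 54 before 0 | start at k). Then u_0 = 0, u_54 = 1, and u_k = u_{k-1}/2 + u_{k+1}/2 for 1 ≤ k ≤ 53. This harmonic recurrence is solved by u_k = k/54, giving u_24 = 24/54 = 4/9.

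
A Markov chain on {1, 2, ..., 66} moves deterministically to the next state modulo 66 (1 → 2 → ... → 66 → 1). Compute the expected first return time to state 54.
E[T_54 | X_0 = 54] = 66

The chain cycles deterministically, so starting at state 54 it returns in exactly 66 steps. Equivalently, the stationary distribution is uniform π_j = 1/66 for every state j, so by Kac's formula E[T_54] = 1/π_54 = 66.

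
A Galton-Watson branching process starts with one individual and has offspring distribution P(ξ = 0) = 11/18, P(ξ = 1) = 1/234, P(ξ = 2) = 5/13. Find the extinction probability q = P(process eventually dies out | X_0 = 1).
q = 1

Mean offspring μ = 0·11/18 + 1·1/234 + 2·5/13 = 181/234 ≤ 1. For μ ≤ 1 with offspring not concentrated at 1, the Galton-Watson process goes extinct almost surely, so q = 1.
(Algebraic check: The pgf is f(s) = 11/18 + 1/234·s + 5/13·s². The extinction probability q is the smallest fixed point of f in [0, 1]. Setting s = f(s):
  5/13·s² + (1/234 − 1)·s + 11/18 = 0
  5/13·s² − (11/18 + 5/13)·s + 11/18 = 0
which factors as (s − 1)·(5/13·s − 11/18) = 0, giving roots s = 1 and s = (11/18)/(5/13) = 143/90. Since 143/90 ≥ 1, the smallest root in [0, 1] is s = 1.)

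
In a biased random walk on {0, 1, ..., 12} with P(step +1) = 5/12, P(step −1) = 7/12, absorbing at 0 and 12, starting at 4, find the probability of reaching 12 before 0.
P(hit 12 before 0) = (1 − (7/5)^4) / (1 − (7/5)^12) = 390625/7656051

Let u_k denote P(reach 12 before 0 | start at k). Boundary: u_0 = 0, u_12 = 1. Recurrence: u_k = 5/12·u_{k+1} + 7/12·u_{k-1} for 1 ≤ k ≤ 11. Try u_k = A + B·r^k with r = q/p = (7/12)/(5/12) = 7/5. Substitution satisfies the recurrence; boundary conditions give:
  u_k = (1 − r^k) / (1 − r^N) = (1 − (7/5)^4) / (1 − (7/5)^12) = 390625/7656051.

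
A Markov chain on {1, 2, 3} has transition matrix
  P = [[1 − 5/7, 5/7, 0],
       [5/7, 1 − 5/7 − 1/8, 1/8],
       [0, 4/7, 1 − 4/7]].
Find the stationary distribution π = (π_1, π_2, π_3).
π = (32/71, 32/71, 7/71)

This is a birth-death chain on three states, which satisfies detailed balance: π_1 · P_{12} = π_2 · P_{21} and π_2 · P_{23} = π_3 · P_{32}.
From π_1 · 5/7 = π_2 · 5/7: π_2/π_1 = (5/7)/(5/7) = 1.
From π_2 · 1/8 = π_3 · 4/7: π_3/π_2 = (1/8)/(4/7) = 7/32.
Take π_1 proportional to 1; then unnormalized π = (1, 1, 7/32). Normalize by dividing by the sum 71/32:
  π = (32/71, 32/71, 7/71).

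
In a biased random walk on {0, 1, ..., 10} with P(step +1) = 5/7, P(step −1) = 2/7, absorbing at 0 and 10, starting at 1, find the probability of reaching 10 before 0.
P(hit 10 before 0) = (1 − (2/5)^1) / (1 − (2/5)^10) = 1953125/3254867

Let u_k denote P(reach 10 before 0 | start at k). Boundary: u_0 = 0, u_10 = 1. Recurrence: u_k = 5/7·u_{k+1} + 2/7·u_{k-1} for 1 ≤ k ≤ 9. Try u_k = A + B·r^k with r = q/p = (2/7)/(5/7) = 2/5. Substitution satisfies the recurrence; boundary conditions give:
  u_k = (1 − r^k) / (1 − r^N) = (1 − (2/5)^1) / (1 − (2/5)^10) = 1953125/3254867.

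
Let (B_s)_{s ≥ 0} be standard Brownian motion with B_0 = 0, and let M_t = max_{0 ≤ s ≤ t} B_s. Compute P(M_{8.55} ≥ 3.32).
P(M_{8.55} ≥ 3.32) = 2·P(B_{8.55} ≥ 3.32) = 2(1 − Φ(3.32/√8.55)) ≈ 0.2562

By the reflection principle for Brownian motion, P(M_t ≥ a) = 2 · P(B_t ≥ a) for a ≥ 0. Since B_t ~ N(0, t), P(B_t ≥ 3.32) = 1 − Φ(3.32/√t) = 1 − Φ(3.32/√8.55) = 1 − Φ(1.1354). So
  P(M_{8.55} ≥ 3.32) = 2(1 − Φ(1.1354)) ≈ 0.2562.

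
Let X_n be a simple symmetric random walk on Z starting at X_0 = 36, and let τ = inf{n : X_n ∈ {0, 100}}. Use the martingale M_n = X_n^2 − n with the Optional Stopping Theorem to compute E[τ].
E[τ] = 2304

M_n = X_n^2 − n is a martingale (since E[X_{n+1}^2 | F_n] = X_n^2 + 1). By OST (τ has finite mean in a bounded region), E[M_τ] = E[M_0] = X_0^2 − 0 = 36^2 = 1296. Also E[M_τ] = E[X_τ^2] − E[τ]. The walk exits at 0 or 100, with P(hit 100 first) = 36/100, so E[X_τ^2] = 100^2 · 36/100 + 0 = 3600. Thus E[τ] = E[X_τ^2] − E[M_τ] = 3600 − 1296 = 2304 = 36(100 − 36) = 2304.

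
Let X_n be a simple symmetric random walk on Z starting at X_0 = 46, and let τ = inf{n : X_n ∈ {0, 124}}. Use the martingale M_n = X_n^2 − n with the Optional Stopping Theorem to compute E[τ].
E[τ] = 3588

M_n = X_n^2 − n is a martingale (since E[X_{n+1}^2 | F_n] = X_n^2 + 1). By OST (τ has finite mean in a bounded region), E[M_τ] = E[M_0] = X_0^2 − 0 = 46^2 = 2116. Also E[M_τ] = E[X_τ^2] − E[τ]. The walk exits at 0 or 124, with P(hit 124 first) = 46/124, so E[X_τ^2] = 124^2 · 46/124 + 0 = 5704. Thus E[τ] = E[X_τ^2] − E[M_τ] = 5704 − 2116 = 3588 = 46(124 − 46) = 3588.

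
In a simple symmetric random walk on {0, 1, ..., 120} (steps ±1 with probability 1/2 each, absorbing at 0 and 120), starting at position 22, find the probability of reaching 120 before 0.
P(hit 120 before 0) = 22/120 = 11/60

Let u_k = P(hit 120 before 0 | start at k). Then u_0 = 0, u_120 = 1, and u_k = u_{k-1}/2 + u_{k+1}/2 for 1 ≤ k ≤ 119. This harmonic recurrence is solved by u_k = k/120, giving u_22 = 22/120 = 11/60.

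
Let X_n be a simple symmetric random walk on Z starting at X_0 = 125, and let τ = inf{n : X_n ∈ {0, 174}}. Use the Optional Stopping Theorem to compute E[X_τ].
E[X_τ] = 125

X_n is a martingale and τ is a bounded-mean stopping time (indeed τ is finite a.s. with bounded expectation since the walk is in a bounded region). By the OST, E[X_τ] = E[X_0] = 125. Equivalently: E[X_τ] = 174 · P(hit 174 first) + 0 · P(hit 0 first) = 174 · (125/174) = 125.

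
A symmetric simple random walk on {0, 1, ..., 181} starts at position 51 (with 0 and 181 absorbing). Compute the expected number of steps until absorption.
E[τ | X_0 = 51] = 6630

Let v_k = E[τ | X_0 = k]. Boundary: v_0 = v_181 = 0. Recurrence: v_k = 1 + (v_{k-1} + v_{k+1})/2 for 1 ≤ k ≤ 180. The particular solution to v_k − (v_{k-1} + v_{k+1})/2 = 1 is v_k = −k^2. Adding homogeneous solution A + B k and matching boundaries gives v_k = k (181 − k). Substituting k = 51: v_51 = 51 · 130 = 6630.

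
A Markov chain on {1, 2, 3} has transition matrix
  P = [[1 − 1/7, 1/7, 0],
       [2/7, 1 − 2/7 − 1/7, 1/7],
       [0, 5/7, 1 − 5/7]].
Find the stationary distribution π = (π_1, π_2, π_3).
π = (5/8, 5/16, 1/16)

This is a birth-death chain on three states, which satisfies detailed balance: π_1 · P_{12} = π_2 · P_{21} and π_2 · P_{23} = π_3 · P_{32}.
From π_1 · 1/7 = π_2 · 2/7: π_2/π_1 = (1/7)/(2/7) = 1/2.
From π_2 · 1/7 = π_3 · 5/7: π_3/π_2 = (1/7)/(5/7) = 1/5.
Take π_1 proportional to 1; then unnormalized π = (1, 1/2, 1/10). Normalize by dividing by the sum 8/5:
  π = (5/8, 5/16, 1/16).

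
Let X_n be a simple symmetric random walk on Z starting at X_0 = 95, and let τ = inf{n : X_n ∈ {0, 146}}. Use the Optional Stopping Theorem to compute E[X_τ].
E[X_τ] = 95

X_n is a martingale and τ is a bounded-mean stopping time (indeed τ is finite a.s. with bounded expectation since the walk is in a bounded region). By the OST, E[X_τ] = E[X_0] = 95. Equivalently: E[X_τ] = 146 · P(hit 146 first) + 0 · P(hit 0 first) = 146 · (95/146) = 95.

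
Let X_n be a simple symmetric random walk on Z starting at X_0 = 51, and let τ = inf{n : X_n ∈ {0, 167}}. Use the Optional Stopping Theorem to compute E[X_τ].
E[X_τ] = 51

X_n is a martingale and τ is a bounded-mean stopping time (indeed τ is finite a.s. with bounded expectation since the walk is in a bounded region). By the OST, E[X_τ] = E[X_0] = 51. Equivalently: E[X_τ] = 167 · P(hit 167 first) + 0 · P(hit 0 first) = 167 · (51/167) = 51.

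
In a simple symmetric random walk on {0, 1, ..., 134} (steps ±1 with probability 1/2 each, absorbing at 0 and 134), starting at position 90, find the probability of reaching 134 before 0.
P(hit 134 before 0) = 90/134 = 45/67

Let u_k = P(hit 134 before 0 | start at k). Then u_0 = 0, u_134 = 1, and u_k = u_{k-1}/2 + u_{k+1}/2 for 1 ≤ k ≤ 133. This harmonic recurrence is solved by u_k = k/134, giving u_90 = 90/134 = 45/67.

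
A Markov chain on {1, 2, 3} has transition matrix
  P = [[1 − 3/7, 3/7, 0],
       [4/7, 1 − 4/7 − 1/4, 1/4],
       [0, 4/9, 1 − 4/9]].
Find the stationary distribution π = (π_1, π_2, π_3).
π = (64/139, 48/139, 27/139)

This is a birth-death chain on three states, which satisfies detailed balance: π_1 · P_{12} = π_2 · P_{21} and π_2 · P_{23} = π_3 · P_{32}.
From π_1 · 3/7 = π_2 · 4/7: π_2/π_1 = (3/7)/(4/7) = 3/4.
From π_2 · 1/4 = π_3 · 4/9: π_3/π_2 = (1/4)/(4/9) = 9/16.
Take π_1 proportional to 1; then unnormalized π = (1, 3/4, 27/64). Normalize by dividing by the sum 139/64:
  π = (64/139, 48/139, 27/139).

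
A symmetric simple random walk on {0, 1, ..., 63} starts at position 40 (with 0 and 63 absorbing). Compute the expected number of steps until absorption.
E[τ | X_0 = 40] = 920

Let v_k = E[τ | X_0 = k]. Boundary: v_0 = v_63 = 0. Recurrence: v_k = 1 + (v_{k-1} + v_{k+1})/2 for 1 ≤ k ≤ 62. The particular solution to v_k − (v_{k-1} + v_{k+1})/2 = 1 is v_k = −k^2. Adding homogeneous solution A + B k and matching boundaries gives v_k = k (63 − k). Substituting k = 40: v_40 = 40 · 23 = 920.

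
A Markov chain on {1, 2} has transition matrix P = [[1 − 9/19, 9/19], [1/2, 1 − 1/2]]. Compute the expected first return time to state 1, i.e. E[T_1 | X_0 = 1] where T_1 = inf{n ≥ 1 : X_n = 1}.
E[T_1 | X_0 = 1] = 1/π_1 = 37/19

For an irreducible recurrent Markov chain with stationary distribution π, E[T_i | X_0 = i] = 1/π_i (Kac's formula). Here π_1 = (1/2)/(9/19 + 1/2) = (1/2)/(37/38) = 19/37, so E[T_1 | X_0 = 1] = 1/π_1 = (9/19 + 1/2)/(1/2) = (37/38)/(1/2) = 37/19.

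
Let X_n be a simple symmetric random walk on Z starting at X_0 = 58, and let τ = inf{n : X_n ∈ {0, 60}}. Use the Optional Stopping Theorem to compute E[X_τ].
E[X_τ] = 58

X_n is a martingale and τ is a bounded-mean stopping time (indeed τ is finite a.s. with bounded expectation since the walk is in a bounded region). By the OST, E[X_τ] = E[X_0] = 58. Equivalently: E[X_τ] = 60 · P(hit 60 first) + 0 · P(hit 0 first) = 60 · (58/60) = 58.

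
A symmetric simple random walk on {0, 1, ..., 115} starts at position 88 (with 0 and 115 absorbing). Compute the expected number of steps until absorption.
E[τ | X_0 = 88] = 2376

Let v_k = E[τ | X_0 = k]. Boundary: v_0 = v_115 = 0. Recurrence: v_k = 1 + (v_{k-1} + v_{k+1})/2 for 1 ≤ k ≤ 114. The particular solution to v_k − (v_{k-1} + v_{k+1})/2 = 1 is v_k = −k^2. Adding homogeneous solution A + B k and matching boundaries gives v_k = k (115 − k). Substituting k = 88: v_88 = 88 · 27 = 2376.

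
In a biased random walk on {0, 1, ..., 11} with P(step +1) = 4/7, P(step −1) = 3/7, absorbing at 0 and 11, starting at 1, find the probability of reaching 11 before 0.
P(hit 11 before 0) = (1 − (3/4)^1) / (1 − (3/4)^11) = 1048576/4017157

Let u_k denote P(reach 11 before 0 | start at k). Boundary: u_0 = 0, u_11 = 1. Recurrence: u_k = 4/7·u_{k+1} + 3/7·u_{k-1} for 1 ≤ k ≤ 10. Try u_k = A + B·r^k with r = q/p = (3/7)/(4/7) = 3/4. Substitution satisfies the recurrence; boundary conditions give:
  u_k = (1 − r^k) / (1 − r^N) = (1 − (3/4)^1) / (1 − (3/4)^11) = 1048576/4017157.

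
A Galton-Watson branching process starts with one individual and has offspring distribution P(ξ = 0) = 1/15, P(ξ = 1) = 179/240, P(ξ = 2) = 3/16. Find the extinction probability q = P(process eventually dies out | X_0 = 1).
q = 16/45

The pgf is f(s) = 1/15 + 179/240·s + 3/16·s². The extinction probability q is the smallest fixed point of f in [0, 1]. Setting s = f(s):
  3/16·s² + (179/240 − 1)·s + 1/15 = 0
  3/16·s² − (1/15 + 3/16)·s + 1/15 = 0
which factors as (s − 1)·(3/16·s − 1/15) = 0, giving roots s = 1 and s = (1/15)/(3/16) = 16/45.
Mean offspring μ = 179/240 + 2·3/16 = 269/240 > 1 (supercritical), so q < 1. The extinction probability is the smaller root: q = (1/15)/(3/16) = 16/45.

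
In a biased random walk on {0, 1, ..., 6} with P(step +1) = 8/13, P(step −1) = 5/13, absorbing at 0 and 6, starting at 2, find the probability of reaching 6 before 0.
P(hit 6 before 0) = (1 − (5/8)^2) / (1 − (5/8)^6) = 4096/6321

Let u_k denote P(reach 6 before 0 | start at k). Boundary: u_0 = 0, u_6 = 1. Recurrence: u_k = 8/13·u_{k+1} + 5/13·u_{k-1} for 1 ≤ k ≤ 5. Try u_k = A + B·r^k with r = q/p = (5/13)/(8/13) = 5/8. Substitution satisfies the recurrence; boundary conditions give:
  u_k = (1 − r^k) / (1 − r^N) = (1 − (5/8)^2) / (1 − (5/8)^6) = 4096/6321.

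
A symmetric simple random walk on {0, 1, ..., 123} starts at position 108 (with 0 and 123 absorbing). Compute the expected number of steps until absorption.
E[τ | X_0 = 108] = 1620

Let v_k = E[τ | X_0 = k]. Boundary: v_0 = v_123 = 0. Recurrence: v_k = 1 + (v_{k-1} + v_{k+1})/2 for 1 ≤ k ≤ 122. The particular solution to v_k − (v_{k-1} + v_{k+1})/2 = 1 is v_k = −k^2. Adding homogeneous solution A + B k and matching boundaries gives v_k = k (123 − k). Substituting k = 108: v_108 = 108 · 15 = 1620.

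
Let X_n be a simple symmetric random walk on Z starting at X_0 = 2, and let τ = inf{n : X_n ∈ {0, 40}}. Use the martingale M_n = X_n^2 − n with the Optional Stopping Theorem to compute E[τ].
E[τ] = 76

M_n = X_n^2 − n is a martingale (since E[X_{n+1}^2 | F_n] = X_n^2 + 1). By OST (τ has finite mean in a bounded region), E[M_τ] = E[M_0] = X_0^2 − 0 = 2^2 = 4. Also E[M_τ] = E[X_τ^2] − E[τ]. The walk exits at 0 or 40, with P(hit 40 first) = 2/40, so E[X_τ^2] = 40^2 · 2/40 + 0 = 80. Thus E[τ] = E[X_τ^2] − E[M_τ] = 80 − 4 = 76 = 2(40 − 2) = 76.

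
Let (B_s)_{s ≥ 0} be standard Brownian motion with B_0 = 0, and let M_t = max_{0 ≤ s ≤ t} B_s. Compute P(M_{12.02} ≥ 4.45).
P(M_{12.02} ≥ 4.45) = 2·P(B_{12.02} ≥ 4.45) = 2(1 − Φ(4.45/√12.02)) ≈ 0.1993

By the reflection principle for Brownian motion, P(M_t ≥ a) = 2 · P(B_t ≥ a) for a ≥ 0. Since B_t ~ N(0, t), P(B_t ≥ 4.45) = 1 − Φ(4.45/√t) = 1 − Φ(4.45/√12.02) = 1 − Φ(1.2835). So
  P(M_{12.02} ≥ 4.45) = 2(1 − Φ(1.2835)) ≈ 0.1993.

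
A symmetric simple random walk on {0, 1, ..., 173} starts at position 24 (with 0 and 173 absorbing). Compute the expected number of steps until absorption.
E[τ | X_0 = 24] = 3576

Let v_k = E[τ | X_0 = k]. Boundary: v_0 = v_173 = 0. Recurrence: v_k = 1 + (v_{k-1} + v_{k+1})/2 for 1 ≤ k ≤ 172. The particular solution to v_k − (v_{k-1} + v_{k+1})/2 = 1 is v_k = −k^2. Adding homogeneous solution A + B k and matching boundaries gives v_k = k (173 − k). Substituting k = 24: v_24 = 24 · 149 = 3576.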